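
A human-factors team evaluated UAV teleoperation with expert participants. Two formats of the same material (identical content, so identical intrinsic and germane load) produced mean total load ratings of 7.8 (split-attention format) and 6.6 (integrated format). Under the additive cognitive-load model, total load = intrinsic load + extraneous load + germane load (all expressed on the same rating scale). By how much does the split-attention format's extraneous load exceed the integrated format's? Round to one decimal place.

1.2

Intrinsic and germane load are equal across formats, so the difference in total load equals the difference in extraneous load.
Extraneous-load difference = 7.8 − 6.6 = 1.2.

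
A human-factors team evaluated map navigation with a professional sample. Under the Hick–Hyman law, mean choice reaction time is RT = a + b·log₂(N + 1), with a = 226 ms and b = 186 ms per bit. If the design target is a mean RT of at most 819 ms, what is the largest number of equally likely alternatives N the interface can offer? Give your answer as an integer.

Set 226 + 186·log₂(N + 1) ≤ 819.
log₂(N + 1) ≤ (819 − 226) / 186 = 3.1882.
N + 1 ≤ 2^3.1882 = 9.1147.
N ≤ 8.1147, so the largest integer N is 8.

8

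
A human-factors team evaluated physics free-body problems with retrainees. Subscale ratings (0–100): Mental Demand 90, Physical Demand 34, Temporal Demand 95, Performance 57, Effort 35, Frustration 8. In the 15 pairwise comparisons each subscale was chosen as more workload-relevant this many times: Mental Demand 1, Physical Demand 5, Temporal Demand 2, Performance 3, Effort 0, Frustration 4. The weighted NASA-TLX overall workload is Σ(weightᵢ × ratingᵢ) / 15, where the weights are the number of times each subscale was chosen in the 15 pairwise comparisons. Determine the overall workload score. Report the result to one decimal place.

The tallies are the weights (they sum to 15).
Weighted sum = 1·90 + 5·34 + 2·95 + 3·57 + 0·35 + 4·8
            = 90 + 170 + 190 + 171 + 0 + 32 = 653.
Overall workload = 653 / 15 = 43.5333 ≈ 43.5.

43.5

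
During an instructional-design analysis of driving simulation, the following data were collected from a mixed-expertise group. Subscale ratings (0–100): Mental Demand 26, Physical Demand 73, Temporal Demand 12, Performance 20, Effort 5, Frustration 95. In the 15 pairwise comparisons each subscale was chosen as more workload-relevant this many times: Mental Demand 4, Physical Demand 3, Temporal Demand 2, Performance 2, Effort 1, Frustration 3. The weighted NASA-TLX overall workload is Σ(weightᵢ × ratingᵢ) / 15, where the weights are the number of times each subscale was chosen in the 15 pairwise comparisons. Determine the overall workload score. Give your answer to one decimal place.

45.1

The tallies are the weights (they sum to 15).
Weighted sum = 4·26 + 3·73 + 2·12 + 2·20 + 1·5 + 3·95
            = 104 + 219 + 24 + 40 + 5 + 285 = 677.
Overall workload = 677 / 15 = 45.1333 ≈ 45.1.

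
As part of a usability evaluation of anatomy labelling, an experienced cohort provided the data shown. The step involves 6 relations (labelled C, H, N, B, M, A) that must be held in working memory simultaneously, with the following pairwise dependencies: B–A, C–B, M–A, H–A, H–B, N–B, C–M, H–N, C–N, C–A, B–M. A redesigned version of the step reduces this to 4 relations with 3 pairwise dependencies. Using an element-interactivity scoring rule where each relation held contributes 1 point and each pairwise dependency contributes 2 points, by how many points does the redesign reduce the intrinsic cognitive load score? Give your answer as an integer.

Original: 6 × 1 + 11 × 2 = 6 + 22 = 28.
Redesigned: 4 × 1 + 3 × 2 = 4 + 6 = 10.
Reduction = 28 − 10 = 18.

18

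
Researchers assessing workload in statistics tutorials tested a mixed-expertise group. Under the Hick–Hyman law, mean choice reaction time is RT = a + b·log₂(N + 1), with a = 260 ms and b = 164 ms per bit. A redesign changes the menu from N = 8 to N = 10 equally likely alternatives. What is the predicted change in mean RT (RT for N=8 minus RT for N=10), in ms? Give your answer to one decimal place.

-47.5

RT(8) = 260 + 164·log₂(9) = 260 + 164·3.1699 = 779.8636 ms.
RT(10) = 260 + 164·log₂(11) = 260 + 164·3.4594 = 827.3416 ms.
Difference = 779.8636 − 827.3416 = -47.4780 ≈ -47.5 ms.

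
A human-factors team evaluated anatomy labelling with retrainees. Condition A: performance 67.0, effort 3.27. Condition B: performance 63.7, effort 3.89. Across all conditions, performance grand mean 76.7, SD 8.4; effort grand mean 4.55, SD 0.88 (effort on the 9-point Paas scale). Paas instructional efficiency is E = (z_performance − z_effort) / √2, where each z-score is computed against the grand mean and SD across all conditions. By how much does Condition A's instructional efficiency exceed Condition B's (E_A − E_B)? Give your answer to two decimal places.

Condition A: z_P = (67.0 − 76.7)/8.4 = -1.1548; z_E = (3.27 − 4.55)/0.88 = -1.4545; E_A = (-1.1548 − (-1.4545))/√2 = 0.2119.
Condition B: z_P = (63.7 − 76.7)/8.4 = -1.5476; z_E = (3.89 − 4.55)/0.88 = -0.7500; E_B = (-1.5476 − (-0.7500))/√2 = -0.5640.
E_A − E_B = 0.2119 − (-0.5640) = 0.7759 ≈ 0.78.

0.78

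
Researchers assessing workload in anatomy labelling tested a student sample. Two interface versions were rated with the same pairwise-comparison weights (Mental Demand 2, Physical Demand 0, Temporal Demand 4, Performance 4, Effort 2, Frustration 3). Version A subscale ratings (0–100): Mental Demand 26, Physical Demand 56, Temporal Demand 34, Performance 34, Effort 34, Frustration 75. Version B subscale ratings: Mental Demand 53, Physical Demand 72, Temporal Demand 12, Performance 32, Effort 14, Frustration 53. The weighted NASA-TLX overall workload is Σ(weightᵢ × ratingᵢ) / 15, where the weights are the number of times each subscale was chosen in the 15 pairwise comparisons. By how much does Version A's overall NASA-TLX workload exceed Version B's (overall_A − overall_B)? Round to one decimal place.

Version A weighted sum = 2·26 + 0·56 + 4·34 + 4·34 + 2·34 + 3·75 = 52 + 0 + 136 + 136 + 68 + 225 = 617; overall_A = 617/15 = 41.1333.
Version B weighted sum = 2·53 + 0·72 + 4·12 + 4·32 + 2·14 + 3·53 = 106 + 0 + 48 + 128 + 28 + 159 = 469; overall_B = 469/15 = 31.2667.
Difference = 41.1333 − 31.2667 = 9.8666 ≈ 9.9.

9.9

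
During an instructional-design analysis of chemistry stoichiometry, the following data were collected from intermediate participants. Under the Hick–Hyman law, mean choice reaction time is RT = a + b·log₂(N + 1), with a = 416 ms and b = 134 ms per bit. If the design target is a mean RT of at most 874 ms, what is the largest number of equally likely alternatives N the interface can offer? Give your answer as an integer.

9

Set 416 + 134·log₂(N + 1) ≤ 874.
log₂(N + 1) ≤ (874 − 416) / 134 = 3.4179.
N + 1 ≤ 2^3.4179 = 10.6879.
N ≤ 9.6879, so the largest integer N is 9.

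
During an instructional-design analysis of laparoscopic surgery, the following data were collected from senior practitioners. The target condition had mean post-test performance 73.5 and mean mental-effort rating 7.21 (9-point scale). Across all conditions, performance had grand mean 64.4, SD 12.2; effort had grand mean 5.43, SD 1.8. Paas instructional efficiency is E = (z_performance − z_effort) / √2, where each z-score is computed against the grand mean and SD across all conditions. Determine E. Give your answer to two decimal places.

z_performance = (73.5 − 64.4) / 12.2 = 9.1000 / 12.2 = 0.7459.
z_effort = (7.21 − 5.43) / 1.8 = 1.7800 / 1.8 = 0.9889.
z_P − z_E = 0.7459 − 0.9889 = -0.2430.
E = -0.2430 / √2 = -0.2430 / 1.41421 = -0.1718 ≈ -0.17.

-0.17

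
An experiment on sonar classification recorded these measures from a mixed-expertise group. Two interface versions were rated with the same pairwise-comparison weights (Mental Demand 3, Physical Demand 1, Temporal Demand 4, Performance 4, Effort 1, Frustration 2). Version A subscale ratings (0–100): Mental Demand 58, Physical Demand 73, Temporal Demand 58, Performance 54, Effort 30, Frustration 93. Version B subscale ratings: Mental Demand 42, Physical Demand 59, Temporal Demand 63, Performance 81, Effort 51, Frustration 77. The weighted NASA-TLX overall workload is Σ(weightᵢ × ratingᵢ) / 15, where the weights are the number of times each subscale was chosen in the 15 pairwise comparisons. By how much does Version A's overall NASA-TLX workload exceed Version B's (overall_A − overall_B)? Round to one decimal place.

Version A weighted sum = 3·58 + 1·73 + 4·58 + 4·54 + 1·30 + 2·93 = 174 + 73 + 232 + 216 + 30 + 186 = 911; overall_A = 911/15 = 60.7333.
Version B weighted sum = 3·42 + 1·59 + 4·63 + 4·81 + 1·51 + 2·77 = 126 + 59 + 252 + 324 + 51 + 154 = 966; overall_B = 966/15 = 64.4000.
Difference = 60.7333 − 64.4000 = -3.6667 ≈ -3.7.

-3.7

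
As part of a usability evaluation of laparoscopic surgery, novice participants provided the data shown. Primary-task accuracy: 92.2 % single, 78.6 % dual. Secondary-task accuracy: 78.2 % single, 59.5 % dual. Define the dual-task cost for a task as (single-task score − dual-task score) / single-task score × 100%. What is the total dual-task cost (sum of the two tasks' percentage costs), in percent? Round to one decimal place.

Primary cost = (92.2 − 78.6) / 92.2 × 100% = 14.7505%.
Secondary cost = (78.2 − 59.5) / 78.2 × 100% = 23.9130%.
Total = 14.7505% + 23.9130% = 38.6635% ≈ 38.7%.

38.7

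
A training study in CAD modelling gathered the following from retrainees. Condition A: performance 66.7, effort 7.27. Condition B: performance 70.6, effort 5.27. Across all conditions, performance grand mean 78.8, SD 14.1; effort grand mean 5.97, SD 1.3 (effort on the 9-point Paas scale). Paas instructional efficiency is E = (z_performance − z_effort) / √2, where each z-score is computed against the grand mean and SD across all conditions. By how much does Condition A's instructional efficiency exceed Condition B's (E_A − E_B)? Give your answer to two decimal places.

Condition A: z_P = (66.7 − 78.8)/14.1 = -0.8582; z_E = (7.27 − 5.97)/1.3 = 1.0000; E_A = (-0.8582 − 1.0000)/√2 = -1.3139.
Condition B: z_P = (70.6 − 78.8)/14.1 = -0.5816; z_E = (5.27 − 5.97)/1.3 = -0.5385; E_B = (-0.5816 − (-0.5385))/√2 = -0.0305.
E_A − E_B = -1.3139 − (-0.0305) = -1.2834 ≈ -1.28.

-1.28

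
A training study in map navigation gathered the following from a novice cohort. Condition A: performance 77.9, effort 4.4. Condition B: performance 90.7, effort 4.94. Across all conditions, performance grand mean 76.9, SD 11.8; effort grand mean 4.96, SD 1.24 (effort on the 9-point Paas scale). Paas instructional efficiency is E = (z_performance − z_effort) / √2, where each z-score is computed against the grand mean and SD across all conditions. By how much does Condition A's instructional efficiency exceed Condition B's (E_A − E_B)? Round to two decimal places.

-0.46

Condition A: z_P = (77.9 − 76.9)/11.8 = 0.0847; z_E = (4.4 − 4.96)/1.24 = -0.4516; E_A = (0.0847 − (-0.4516))/√2 = 0.3792.
Condition B: z_P = (90.7 − 76.9)/11.8 = 1.1695; z_E = (4.94 − 4.96)/1.24 = -0.0161; E_B = (1.1695 − (-0.0161))/√2 = 0.8383.
E_A − E_B = 0.3792 − 0.8383 = -0.4591 ≈ -0.46.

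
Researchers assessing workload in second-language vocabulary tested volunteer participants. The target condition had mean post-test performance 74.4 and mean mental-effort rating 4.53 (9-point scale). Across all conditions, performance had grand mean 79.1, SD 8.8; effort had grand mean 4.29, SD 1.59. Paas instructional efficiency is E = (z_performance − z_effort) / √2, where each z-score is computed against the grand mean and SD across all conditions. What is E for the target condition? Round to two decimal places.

z_performance = (74.4 − 79.1) / 8.8 = -4.7000 / 8.8 = -0.5341.
z_effort = (4.53 − 4.29) / 1.59 = 0.2400 / 1.59 = 0.1509.
z_P − z_E = -0.5341 − 0.1509 = -0.6850.
E = -0.6850 / √2 = -0.6850 / 1.41421 = -0.4844 ≈ -0.48.

-0.48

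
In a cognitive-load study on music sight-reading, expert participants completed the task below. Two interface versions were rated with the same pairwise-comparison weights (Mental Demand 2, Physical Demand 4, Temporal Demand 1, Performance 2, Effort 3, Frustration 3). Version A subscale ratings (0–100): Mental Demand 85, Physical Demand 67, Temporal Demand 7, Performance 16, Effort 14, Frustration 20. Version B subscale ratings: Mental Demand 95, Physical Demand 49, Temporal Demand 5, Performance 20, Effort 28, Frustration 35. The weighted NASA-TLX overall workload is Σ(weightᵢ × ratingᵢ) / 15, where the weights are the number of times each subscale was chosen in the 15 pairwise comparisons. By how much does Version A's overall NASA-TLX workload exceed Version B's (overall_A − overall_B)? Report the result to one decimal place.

-2.7

Version A weighted sum = 2·85 + 4·67 + 1·7 + 2·16 + 3·14 + 3·20 = 170 + 268 + 7 + 32 + 42 + 60 = 579; overall_A = 579/15 = 38.6000.
Version B weighted sum = 2·95 + 4·49 + 1·5 + 2·20 + 3·28 + 3·35 = 190 + 196 + 5 + 40 + 84 + 105 = 620; overall_B = 620/15 = 41.3333.
Difference = 38.6000 − 41.3333 = -2.7333 ≈ -2.7.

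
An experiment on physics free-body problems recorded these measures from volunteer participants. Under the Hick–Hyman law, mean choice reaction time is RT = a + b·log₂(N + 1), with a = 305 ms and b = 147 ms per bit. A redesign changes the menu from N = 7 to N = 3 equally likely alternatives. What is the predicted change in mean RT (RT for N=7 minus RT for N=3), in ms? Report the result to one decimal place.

RT(7) = 305 + 147·log₂(8) = 305 + 147·3.0000 = 746.0000 ms.
RT(3) = 305 + 147·log₂(4) = 305 + 147·2.0000 = 599.0000 ms.
Difference = 746.0000 − 599.0000 = 147.0000 ≈ 147.0 ms.

147.0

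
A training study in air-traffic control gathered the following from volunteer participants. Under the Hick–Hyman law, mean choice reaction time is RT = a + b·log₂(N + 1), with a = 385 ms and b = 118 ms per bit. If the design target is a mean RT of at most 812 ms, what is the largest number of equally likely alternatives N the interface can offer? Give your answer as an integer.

11

Set 385 + 118·log₂(N + 1) ≤ 812.
log₂(N + 1) ≤ (812 − 385) / 118 = 3.6186.
N + 1 ≤ 2^3.6186 = 12.2831.
N ≤ 11.2831, so the largest integer N is 11.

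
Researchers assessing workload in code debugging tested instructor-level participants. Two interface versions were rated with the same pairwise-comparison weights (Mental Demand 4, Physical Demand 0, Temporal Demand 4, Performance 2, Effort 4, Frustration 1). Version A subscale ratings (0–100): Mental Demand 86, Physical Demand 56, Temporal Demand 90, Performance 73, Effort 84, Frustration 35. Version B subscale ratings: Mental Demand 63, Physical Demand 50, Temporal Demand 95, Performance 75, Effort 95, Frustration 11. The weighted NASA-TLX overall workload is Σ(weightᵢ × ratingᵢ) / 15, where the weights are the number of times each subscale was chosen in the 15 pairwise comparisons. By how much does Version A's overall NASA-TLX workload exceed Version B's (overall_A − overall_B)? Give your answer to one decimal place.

3.2

Version A weighted sum = 4·86 + 0·56 + 4·90 + 2·73 + 4·84 + 1·35 = 344 + 0 + 360 + 146 + 336 + 35 = 1221; overall_A = 1221/15 = 81.4000.
Version B weighted sum = 4·63 + 0·50 + 4·95 + 2·75 + 4·95 + 1·11 = 252 + 0 + 380 + 150 + 380 + 11 = 1173; overall_B = 1173/15 = 78.2000.
Difference = 81.4000 − 78.2000 = 3.2000 ≈ 3.2.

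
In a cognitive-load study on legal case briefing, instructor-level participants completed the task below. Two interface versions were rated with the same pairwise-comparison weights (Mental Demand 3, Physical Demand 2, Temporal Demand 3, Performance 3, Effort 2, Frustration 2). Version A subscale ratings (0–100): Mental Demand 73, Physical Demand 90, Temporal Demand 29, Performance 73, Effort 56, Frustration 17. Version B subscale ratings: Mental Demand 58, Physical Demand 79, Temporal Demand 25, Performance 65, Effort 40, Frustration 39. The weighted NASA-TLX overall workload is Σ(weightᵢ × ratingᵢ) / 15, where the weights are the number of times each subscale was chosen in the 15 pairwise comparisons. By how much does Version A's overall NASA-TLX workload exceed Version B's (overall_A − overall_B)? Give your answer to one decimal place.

6.1

Version A weighted sum = 3·73 + 2·90 + 3·29 + 3·73 + 2·56 + 2·17 = 219 + 180 + 87 + 219 + 112 + 34 = 851; overall_A = 851/15 = 56.7333.
Version B weighted sum = 3·58 + 2·79 + 3·25 + 3·65 + 2·40 + 2·39 = 174 + 158 + 75 + 195 + 80 + 78 = 760; overall_B = 760/15 = 50.6667.
Difference = 56.7333 − 50.6667 = 6.0666 ≈ 6.1.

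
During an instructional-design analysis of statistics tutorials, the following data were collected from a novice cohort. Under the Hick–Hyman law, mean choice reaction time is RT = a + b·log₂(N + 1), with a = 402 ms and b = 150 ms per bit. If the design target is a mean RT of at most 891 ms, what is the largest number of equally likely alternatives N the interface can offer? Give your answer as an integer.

8

Set 402 + 150·log₂(N + 1) ≤ 891.
log₂(N + 1) ≤ (891 − 402) / 150 = 3.2600.
N + 1 ≤ 2^3.2600 = 9.5798.
N ≤ 8.5798, so the largest integer N is 8.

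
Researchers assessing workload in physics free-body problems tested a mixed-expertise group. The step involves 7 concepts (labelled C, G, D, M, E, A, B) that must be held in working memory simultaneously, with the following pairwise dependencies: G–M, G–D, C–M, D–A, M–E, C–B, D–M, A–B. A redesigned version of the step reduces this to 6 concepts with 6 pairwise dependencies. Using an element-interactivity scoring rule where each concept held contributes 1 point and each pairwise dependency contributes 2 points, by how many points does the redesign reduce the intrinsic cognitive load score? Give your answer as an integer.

Original: 7 × 1 + 8 × 2 = 7 + 16 = 23.
Redesigned: 6 × 1 + 6 × 2 = 6 + 12 = 18.
Reduction = 23 − 18 = 5.

5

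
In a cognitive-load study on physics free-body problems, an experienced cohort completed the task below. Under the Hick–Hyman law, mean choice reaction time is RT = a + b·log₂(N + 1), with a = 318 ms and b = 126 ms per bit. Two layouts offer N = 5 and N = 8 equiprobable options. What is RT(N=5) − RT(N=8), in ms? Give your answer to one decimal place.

RT(5) = 318 + 126·log₂(6) = 318 + 126·2.5850 = 643.7100 ms.
RT(8) = 318 + 126·log₂(9) = 318 + 126·3.1699 = 717.4074 ms.
Difference = 643.7100 − 717.4074 = -73.6974 ≈ -73.7 ms.

-73.7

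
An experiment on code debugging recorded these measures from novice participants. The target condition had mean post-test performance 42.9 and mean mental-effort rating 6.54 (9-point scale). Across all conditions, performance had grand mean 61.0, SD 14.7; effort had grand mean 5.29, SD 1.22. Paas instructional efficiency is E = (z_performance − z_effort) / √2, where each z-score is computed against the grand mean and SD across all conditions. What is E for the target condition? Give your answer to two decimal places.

-1.60

z_performance = (42.9 − 61.0) / 14.7 = -18.1000 / 14.7 = -1.2313.
z_effort = (6.54 − 5.29) / 1.22 = 1.2500 / 1.22 = 1.0246.
z_P − z_E = -1.2313 − 1.0246 = -2.2559.
E = -2.2559 / √2 = -2.2559 / 1.41421 = -1.5952 ≈ -1.60.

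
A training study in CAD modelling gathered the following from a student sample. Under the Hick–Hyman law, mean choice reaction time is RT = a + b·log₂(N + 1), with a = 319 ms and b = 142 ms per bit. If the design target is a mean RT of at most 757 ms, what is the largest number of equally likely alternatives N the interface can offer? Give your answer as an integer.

7

Set 319 + 142·log₂(N + 1) ≤ 757.
log₂(N + 1) ≤ (757 − 319) / 142 = 3.0845.
N + 1 ≤ 2^3.0845 = 8.4826.
N ≤ 7.4826, so the largest integer N is 7.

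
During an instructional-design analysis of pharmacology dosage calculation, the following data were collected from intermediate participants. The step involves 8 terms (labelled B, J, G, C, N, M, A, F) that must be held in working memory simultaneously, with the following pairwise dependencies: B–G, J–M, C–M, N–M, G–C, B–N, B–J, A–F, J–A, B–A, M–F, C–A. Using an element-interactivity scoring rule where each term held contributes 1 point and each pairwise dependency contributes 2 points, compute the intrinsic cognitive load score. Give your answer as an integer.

Count of terms held simultaneously: 8.
Count of pairwise dependencies listed: 12.
Element contribution: 8 × 1 = 8.
Interaction contribution: 12 × 2 = 24.
Intrinsic load = 8 + 24 = 32.

32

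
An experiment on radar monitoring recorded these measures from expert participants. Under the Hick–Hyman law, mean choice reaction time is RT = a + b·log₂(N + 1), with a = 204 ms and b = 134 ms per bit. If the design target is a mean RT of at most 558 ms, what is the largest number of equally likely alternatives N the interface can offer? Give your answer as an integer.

5

Set 204 + 134·log₂(N + 1) ≤ 558.
log₂(N + 1) ≤ (558 − 204) / 134 = 2.6418.
N + 1 ≤ 2^2.6418 = 6.2411.
N ≤ 5.2411, so the largest integer N is 5.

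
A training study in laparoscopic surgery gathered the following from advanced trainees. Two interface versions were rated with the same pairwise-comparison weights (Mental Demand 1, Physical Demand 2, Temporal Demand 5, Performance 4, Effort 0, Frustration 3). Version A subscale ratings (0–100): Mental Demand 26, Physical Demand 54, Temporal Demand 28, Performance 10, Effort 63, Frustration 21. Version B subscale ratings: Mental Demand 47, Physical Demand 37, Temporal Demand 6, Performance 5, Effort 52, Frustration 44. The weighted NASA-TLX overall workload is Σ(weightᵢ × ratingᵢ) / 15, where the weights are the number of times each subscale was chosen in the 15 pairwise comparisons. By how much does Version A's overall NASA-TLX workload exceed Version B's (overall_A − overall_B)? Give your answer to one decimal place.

Version A weighted sum = 1·26 + 2·54 + 5·28 + 4·10 + 0·63 + 3·21 = 26 + 108 + 140 + 40 + 0 + 63 = 377; overall_A = 377/15 = 25.1333.
Version B weighted sum = 1·47 + 2·37 + 5·6 + 4·5 + 0·52 + 3·44 = 47 + 74 + 30 + 20 + 0 + 132 = 303; overall_B = 303/15 = 20.2000.
Difference = 25.1333 − 20.2000 = 4.9333 ≈ 4.9.

4.9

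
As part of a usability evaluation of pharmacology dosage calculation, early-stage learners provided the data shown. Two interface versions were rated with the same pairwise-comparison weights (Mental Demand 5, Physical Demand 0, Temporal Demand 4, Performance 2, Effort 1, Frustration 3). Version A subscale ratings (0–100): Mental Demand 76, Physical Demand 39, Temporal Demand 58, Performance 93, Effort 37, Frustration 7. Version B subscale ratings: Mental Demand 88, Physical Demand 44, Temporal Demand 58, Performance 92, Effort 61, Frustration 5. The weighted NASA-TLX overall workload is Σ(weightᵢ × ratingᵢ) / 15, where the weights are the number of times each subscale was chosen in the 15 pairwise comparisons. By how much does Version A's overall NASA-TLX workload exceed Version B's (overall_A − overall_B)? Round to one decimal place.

-5.1

Version A weighted sum = 5·76 + 0·39 + 4·58 + 2·93 + 1·37 + 3·7 = 380 + 0 + 232 + 186 + 37 + 21 = 856; overall_A = 856/15 = 57.0667.
Version B weighted sum = 5·88 + 0·44 + 4·58 + 2·92 + 1·61 + 3·5 = 440 + 0 + 232 + 184 + 61 + 15 = 932; overall_B = 932/15 = 62.1333.
Difference = 57.0667 − 62.1333 = -5.0666 ≈ -5.1.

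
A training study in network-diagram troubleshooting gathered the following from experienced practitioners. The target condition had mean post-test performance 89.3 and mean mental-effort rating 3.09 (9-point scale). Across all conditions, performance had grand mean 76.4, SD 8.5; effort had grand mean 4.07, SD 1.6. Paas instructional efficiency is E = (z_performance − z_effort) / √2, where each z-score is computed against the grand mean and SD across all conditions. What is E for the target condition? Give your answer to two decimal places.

z_performance = (89.3 − 76.4) / 8.5 = 12.9000 / 8.5 = 1.5176.
z_effort = (3.09 − 4.07) / 1.6 = -0.9800 / 1.6 = -0.6125.
z_P − z_E = 1.5176 − (-0.6125) = 2.1301.
E = 2.1301 / √2 = 2.1301 / 1.41421 = 1.5062 ≈ 1.51.

1.51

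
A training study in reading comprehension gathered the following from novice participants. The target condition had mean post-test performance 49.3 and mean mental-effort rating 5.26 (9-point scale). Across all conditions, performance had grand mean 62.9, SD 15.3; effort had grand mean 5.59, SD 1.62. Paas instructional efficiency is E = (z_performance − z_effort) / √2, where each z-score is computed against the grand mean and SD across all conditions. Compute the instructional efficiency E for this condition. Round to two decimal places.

-0.48

z_performance = (49.3 − 62.9) / 15.3 = -13.6000 / 15.3 = -0.8889.
z_effort = (5.26 − 5.59) / 1.62 = -0.3300 / 1.62 = -0.2037.
z_P − z_E = -0.8889 − (-0.2037) = -0.6852.
E = -0.6852 / √2 = -0.6852 / 1.41421 = -0.4845 ≈ -0.48.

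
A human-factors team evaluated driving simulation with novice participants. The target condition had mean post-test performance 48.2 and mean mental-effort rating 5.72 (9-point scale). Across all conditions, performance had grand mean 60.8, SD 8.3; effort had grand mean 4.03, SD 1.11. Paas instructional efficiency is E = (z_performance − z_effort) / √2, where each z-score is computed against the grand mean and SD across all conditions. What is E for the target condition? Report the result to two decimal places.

-2.15

z_performance = (48.2 − 60.8) / 8.3 = -12.6000 / 8.3 = -1.5181.
z_effort = (5.72 − 4.03) / 1.11 = 1.6900 / 1.11 = 1.5225.
z_P − z_E = -1.5181 − 1.5225 = -3.0406.
E = -3.0406 / √2 = -3.0406 / 1.41421 = -2.1500 ≈ -2.15.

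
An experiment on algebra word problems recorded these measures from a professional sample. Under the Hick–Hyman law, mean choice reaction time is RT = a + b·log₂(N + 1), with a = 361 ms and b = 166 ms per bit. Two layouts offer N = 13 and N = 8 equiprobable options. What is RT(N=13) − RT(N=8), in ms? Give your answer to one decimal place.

105.8

RT(13) = 361 + 166·log₂(14) = 361 + 166·3.8074 = 993.0284 ms.
RT(8) = 361 + 166·log₂(9) = 361 + 166·3.1699 = 887.2034 ms.
Difference = 993.0284 − 887.2034 = 105.8250 ≈ 105.8 ms.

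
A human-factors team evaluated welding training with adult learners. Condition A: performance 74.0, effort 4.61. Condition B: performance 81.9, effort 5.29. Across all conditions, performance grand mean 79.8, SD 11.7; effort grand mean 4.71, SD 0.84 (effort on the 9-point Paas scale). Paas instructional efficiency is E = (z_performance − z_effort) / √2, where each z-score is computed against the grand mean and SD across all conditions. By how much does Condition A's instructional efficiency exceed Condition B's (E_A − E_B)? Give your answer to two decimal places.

Condition A: z_P = (74.0 − 79.8)/11.7 = -0.4957; z_E = (4.61 − 4.71)/0.84 = -0.1190; E_A = (-0.4957 − (-0.1190))/√2 = -0.2664.
Condition B: z_P = (81.9 − 79.8)/11.7 = 0.1795; z_E = (5.29 − 4.71)/0.84 = 0.6905; E_B = (0.1795 − 0.6905)/√2 = -0.3613.
E_A − E_B = -0.2664 − (-0.3613) = 0.0949 ≈ 0.09.

0.09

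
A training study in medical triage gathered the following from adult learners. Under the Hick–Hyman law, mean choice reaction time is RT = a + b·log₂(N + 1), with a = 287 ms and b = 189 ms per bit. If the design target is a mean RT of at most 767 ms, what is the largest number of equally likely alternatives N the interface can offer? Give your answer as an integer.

4

Set 287 + 189·log₂(N + 1) ≤ 767.
log₂(N + 1) ≤ (767 − 287) / 189 = 2.5397.
N + 1 ≤ 2^2.5397 = 5.8147.
N ≤ 4.8147, so the largest integer N is 4.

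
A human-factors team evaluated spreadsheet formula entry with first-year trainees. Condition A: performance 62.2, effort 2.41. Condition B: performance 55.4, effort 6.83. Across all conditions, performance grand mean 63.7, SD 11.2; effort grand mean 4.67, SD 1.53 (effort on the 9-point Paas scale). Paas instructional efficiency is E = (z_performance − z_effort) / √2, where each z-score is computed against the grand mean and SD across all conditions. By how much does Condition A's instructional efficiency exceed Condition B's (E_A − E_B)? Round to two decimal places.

2.47

Condition A: z_P = (62.2 − 63.7)/11.2 = -0.1339; z_E = (2.41 − 4.67)/1.53 = -1.4771; E_A = (-0.1339 − (-1.4771))/√2 = 0.9498.
Condition B: z_P = (55.4 − 63.7)/11.2 = -0.7411; z_E = (6.83 − 4.67)/1.53 = 1.4118; E_B = (-0.7411 − 1.4118)/√2 = -1.5223.
E_A − E_B = 0.9498 − (-1.5223) = 2.4721 ≈ 2.47.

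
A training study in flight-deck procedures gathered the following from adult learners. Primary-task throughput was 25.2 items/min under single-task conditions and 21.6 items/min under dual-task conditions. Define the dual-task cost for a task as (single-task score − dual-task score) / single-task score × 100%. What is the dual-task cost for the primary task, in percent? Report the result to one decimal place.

14.3

Cost = (25.2 − 21.6) / 25.2 × 100%
     = 3.6000 / 25.2 × 100% = 14.2857%.
≈ 14.3%.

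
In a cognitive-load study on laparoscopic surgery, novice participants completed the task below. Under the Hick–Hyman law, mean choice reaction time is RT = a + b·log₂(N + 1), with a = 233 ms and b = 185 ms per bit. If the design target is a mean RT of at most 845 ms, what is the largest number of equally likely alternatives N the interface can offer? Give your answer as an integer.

Set 233 + 185·log₂(N + 1) ≤ 845.
log₂(N + 1) ≤ (845 − 233) / 185 = 3.3081.
N + 1 ≤ 2^3.3081 = 9.9046.
N ≤ 8.9046, so the largest integer N is 8.

8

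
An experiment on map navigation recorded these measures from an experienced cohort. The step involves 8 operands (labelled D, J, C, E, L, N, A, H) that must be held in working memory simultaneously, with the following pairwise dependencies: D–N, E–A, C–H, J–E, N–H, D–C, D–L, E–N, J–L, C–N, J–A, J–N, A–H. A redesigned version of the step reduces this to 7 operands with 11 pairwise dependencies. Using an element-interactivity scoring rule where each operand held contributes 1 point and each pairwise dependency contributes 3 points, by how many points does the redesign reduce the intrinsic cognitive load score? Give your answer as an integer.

7

Original: 8 × 1 + 13 × 3 = 8 + 39 = 47.
Redesigned: 7 × 1 + 11 × 3 = 7 + 33 = 40.
Reduction = 47 − 40 = 7.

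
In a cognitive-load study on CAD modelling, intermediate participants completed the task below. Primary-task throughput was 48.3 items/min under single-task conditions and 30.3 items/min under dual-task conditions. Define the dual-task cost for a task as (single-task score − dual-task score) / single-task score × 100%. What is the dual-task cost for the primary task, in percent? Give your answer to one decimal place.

Cost = (48.3 − 30.3) / 48.3 × 100%
     = 18.0000 / 48.3 × 100% = 37.2671%.
≈ 37.3%.

37.3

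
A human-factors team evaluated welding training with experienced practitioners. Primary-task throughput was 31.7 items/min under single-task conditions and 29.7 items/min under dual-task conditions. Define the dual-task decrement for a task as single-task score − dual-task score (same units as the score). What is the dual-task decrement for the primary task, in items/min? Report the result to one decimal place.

Decrement = 31.7 − 29.7 = 2.0000 items/min ≈ 2.0 items/min.

2.0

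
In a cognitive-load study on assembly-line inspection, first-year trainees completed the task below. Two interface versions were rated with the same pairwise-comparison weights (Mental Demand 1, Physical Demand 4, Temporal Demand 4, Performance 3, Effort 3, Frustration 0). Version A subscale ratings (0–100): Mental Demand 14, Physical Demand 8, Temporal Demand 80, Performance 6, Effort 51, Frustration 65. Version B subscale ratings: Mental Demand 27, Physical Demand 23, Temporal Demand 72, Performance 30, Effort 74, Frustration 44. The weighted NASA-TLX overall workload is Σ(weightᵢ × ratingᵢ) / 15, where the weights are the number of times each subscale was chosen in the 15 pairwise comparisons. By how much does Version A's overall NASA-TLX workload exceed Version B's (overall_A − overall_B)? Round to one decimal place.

-12.1

Version A weighted sum = 1·14 + 4·8 + 4·80 + 3·6 + 3·51 + 0·65 = 14 + 32 + 320 + 18 + 153 + 0 = 537; overall_A = 537/15 = 35.8000.
Version B weighted sum = 1·27 + 4·23 + 4·72 + 3·30 + 3·74 + 0·44 = 27 + 92 + 288 + 90 + 222 + 0 = 719; overall_B = 719/15 = 47.9333.
Difference = 35.8000 − 47.9333 = -12.1333 ≈ -12.1.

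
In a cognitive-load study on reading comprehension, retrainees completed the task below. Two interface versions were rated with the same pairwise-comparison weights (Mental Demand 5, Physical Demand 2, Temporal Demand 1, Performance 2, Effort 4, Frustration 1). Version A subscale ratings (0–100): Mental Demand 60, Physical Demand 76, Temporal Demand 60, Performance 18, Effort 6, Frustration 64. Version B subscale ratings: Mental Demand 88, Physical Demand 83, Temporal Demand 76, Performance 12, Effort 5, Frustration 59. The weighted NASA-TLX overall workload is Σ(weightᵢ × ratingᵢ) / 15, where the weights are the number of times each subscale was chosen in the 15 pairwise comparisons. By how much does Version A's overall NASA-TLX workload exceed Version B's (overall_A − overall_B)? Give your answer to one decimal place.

-9.9

Version A weighted sum = 5·60 + 2·76 + 1·60 + 2·18 + 4·6 + 1·64 = 300 + 152 + 60 + 36 + 24 + 64 = 636; overall_A = 636/15 = 42.4000.
Version B weighted sum = 5·88 + 2·83 + 1·76 + 2·12 + 4·5 + 1·59 = 440 + 166 + 76 + 24 + 20 + 59 = 785; overall_B = 785/15 = 52.3333.
Difference = 42.4000 − 52.3333 = -9.9333 ≈ -9.9.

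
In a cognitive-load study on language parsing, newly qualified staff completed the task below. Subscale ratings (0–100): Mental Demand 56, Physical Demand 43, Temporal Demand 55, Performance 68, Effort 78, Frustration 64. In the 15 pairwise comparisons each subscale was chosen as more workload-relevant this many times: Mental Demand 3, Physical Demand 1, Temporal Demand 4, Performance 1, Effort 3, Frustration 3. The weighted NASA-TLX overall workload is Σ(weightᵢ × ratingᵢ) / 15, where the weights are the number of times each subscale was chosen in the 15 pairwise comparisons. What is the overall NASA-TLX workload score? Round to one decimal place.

61.7

The tallies are the weights (they sum to 15).
Weighted sum = 3·56 + 1·43 + 4·55 + 1·68 + 3·78 + 3·64
            = 168 + 43 + 220 + 68 + 234 + 192 = 925.
Overall workload = 925 / 15 = 61.6667 ≈ 61.7.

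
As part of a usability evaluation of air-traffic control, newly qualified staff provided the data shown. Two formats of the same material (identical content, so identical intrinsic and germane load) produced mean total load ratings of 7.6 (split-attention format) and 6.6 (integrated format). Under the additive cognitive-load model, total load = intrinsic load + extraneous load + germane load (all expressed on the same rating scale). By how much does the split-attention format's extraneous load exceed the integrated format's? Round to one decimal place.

1.0

Intrinsic and germane load are equal across formats, so the difference in total load equals the difference in extraneous load.
Extraneous-load difference = 7.6 − 6.6 = 1.0.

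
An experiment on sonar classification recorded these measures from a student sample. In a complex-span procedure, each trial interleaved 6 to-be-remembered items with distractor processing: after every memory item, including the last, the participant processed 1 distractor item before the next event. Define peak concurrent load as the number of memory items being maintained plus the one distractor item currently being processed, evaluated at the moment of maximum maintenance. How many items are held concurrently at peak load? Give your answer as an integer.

Maintenance is greatest during the distractor(s) after memory item 6: all 6 memory items are being held.
One distractor item is concurrently being processed.
Peak concurrent load = 6 + 1 = 7 items.

7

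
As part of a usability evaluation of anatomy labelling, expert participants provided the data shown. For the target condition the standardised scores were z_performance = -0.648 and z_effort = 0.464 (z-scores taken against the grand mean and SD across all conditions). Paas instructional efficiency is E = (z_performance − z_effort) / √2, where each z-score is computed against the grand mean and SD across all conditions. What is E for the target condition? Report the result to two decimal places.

z_P − z_E = -0.648 − 0.464 = -1.1120.
E = -1.1120 / √2 = -1.1120 / 1.41421 = -0.7863 ≈ -0.79.

-0.79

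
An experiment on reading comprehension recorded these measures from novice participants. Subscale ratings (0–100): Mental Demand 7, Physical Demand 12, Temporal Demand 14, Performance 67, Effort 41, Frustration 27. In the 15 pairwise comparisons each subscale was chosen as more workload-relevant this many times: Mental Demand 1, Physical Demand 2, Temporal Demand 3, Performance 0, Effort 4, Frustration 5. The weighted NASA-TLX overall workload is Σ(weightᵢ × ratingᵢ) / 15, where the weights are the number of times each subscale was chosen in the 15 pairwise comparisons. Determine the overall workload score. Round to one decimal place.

24.8

The tallies are the weights (they sum to 15).
Weighted sum = 1·7 + 2·12 + 3·14 + 0·67 + 4·41 + 5·27
            = 7 + 24 + 42 + 0 + 164 + 135 = 372.
Overall workload = 372 / 15 = 24.8000 ≈ 24.8.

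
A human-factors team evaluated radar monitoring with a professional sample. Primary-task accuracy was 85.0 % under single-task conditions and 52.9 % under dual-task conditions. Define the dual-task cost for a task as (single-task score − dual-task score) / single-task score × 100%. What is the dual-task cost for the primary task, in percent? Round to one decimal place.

37.8

Cost = (85.0 − 52.9) / 85.0 × 100%
     = 32.1000 / 85.0 × 100% = 37.7647%.
≈ 37.8%.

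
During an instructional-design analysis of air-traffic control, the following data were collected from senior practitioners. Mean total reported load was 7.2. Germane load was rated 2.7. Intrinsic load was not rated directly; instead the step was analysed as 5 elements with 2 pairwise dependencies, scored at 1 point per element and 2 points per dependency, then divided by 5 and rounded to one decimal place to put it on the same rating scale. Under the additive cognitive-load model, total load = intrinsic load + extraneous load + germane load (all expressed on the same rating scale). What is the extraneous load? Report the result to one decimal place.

2.7

Intrinsic (element-interactivity): (5 × 1 + 2 × 2) / 5 = 9 / 5 = 1.8000 → 1.8.
extraneous load = total − intrinsic − germane
             = 7.2 − 1.8 − 2.7 = 2.7.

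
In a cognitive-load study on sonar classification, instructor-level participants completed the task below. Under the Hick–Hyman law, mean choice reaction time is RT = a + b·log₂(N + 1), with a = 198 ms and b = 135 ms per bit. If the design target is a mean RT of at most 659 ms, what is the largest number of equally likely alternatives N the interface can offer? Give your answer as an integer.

9

Set 198 + 135·log₂(N + 1) ≤ 659.
log₂(N + 1) ≤ (659 − 198) / 135 = 3.4148.
N + 1 ≤ 2^3.4148 = 10.6649.
N ≤ 9.6649, so the largest integer N is 9.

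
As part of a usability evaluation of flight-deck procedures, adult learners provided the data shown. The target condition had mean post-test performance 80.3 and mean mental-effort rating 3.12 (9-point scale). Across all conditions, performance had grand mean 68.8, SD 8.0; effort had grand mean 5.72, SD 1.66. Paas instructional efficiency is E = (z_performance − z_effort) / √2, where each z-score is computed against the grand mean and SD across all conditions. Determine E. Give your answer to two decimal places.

2.12

z_performance = (80.3 − 68.8) / 8.0 = 11.5000 / 8.0 = 1.4375.
z_effort = (3.12 − 5.72) / 1.66 = -2.6000 / 1.66 = -1.5663.
z_P − z_E = 1.4375 − (-1.5663) = 3.0038.
E = 3.0038 / √2 = 3.0038 / 1.41421 = 2.1240 ≈ 2.12.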